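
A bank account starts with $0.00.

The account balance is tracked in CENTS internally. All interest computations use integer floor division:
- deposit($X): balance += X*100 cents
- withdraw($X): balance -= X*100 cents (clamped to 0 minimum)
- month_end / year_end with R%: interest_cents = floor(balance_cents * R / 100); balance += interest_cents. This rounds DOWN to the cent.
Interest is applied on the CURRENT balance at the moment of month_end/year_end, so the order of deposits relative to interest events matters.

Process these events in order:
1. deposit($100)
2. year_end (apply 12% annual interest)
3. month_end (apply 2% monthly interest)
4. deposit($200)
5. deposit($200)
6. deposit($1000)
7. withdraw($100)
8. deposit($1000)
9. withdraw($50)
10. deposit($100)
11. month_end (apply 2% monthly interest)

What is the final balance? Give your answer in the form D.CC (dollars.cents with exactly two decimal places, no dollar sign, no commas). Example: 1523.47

After 1 (deposit($100)): balance=$100.00 total_interest=$0.00
After 2 (year_end (apply 12% annual interest)): balance=$112.00 total_interest=$12.00
After 3 (month_end (apply 2% monthly interest)): balance=$114.24 total_interest=$14.24
After 4 (deposit($200)): balance=$314.24 total_interest=$14.24
After 5 (deposit($200)): balance=$514.24 total_interest=$14.24
After 6 (deposit($1000)): balance=$1514.24 total_interest=$14.24
After 7 (withdraw($100)): balance=$1414.24 total_interest=$14.24
After 8 (deposit($1000)): balance=$2414.24 total_interest=$14.24
After 9 (withdraw($50)): balance=$2364.24 total_interest=$14.24
After 10 (deposit($100)): balance=$2464.24 total_interest=$14.24
After 11 (month_end (apply 2% monthly interest)): balance=$2513.52 total_interest=$63.52

Answer: 2513.52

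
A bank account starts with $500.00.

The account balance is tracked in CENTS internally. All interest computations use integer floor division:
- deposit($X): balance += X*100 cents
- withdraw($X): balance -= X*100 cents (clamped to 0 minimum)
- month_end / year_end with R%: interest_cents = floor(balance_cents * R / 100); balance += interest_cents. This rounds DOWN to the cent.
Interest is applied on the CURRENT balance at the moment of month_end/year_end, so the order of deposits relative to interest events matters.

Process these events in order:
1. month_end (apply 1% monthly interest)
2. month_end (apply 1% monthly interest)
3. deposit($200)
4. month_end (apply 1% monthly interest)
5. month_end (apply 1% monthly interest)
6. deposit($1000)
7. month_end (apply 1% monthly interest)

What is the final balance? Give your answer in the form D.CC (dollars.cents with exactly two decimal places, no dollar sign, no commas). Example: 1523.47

After 1 (month_end (apply 1% monthly interest)): balance=$505.00 total_interest=$5.00
After 2 (month_end (apply 1% monthly interest)): balance=$510.05 total_interest=$10.05
After 3 (deposit($200)): balance=$710.05 total_interest=$10.05
After 4 (month_end (apply 1% monthly interest)): balance=$717.15 total_interest=$17.15
After 5 (month_end (apply 1% monthly interest)): balance=$724.32 total_interest=$24.32
After 6 (deposit($1000)): balance=$1724.32 total_interest=$24.32
After 7 (month_end (apply 1% monthly interest)): balance=$1741.56 total_interest=$41.56

Answer: 1741.56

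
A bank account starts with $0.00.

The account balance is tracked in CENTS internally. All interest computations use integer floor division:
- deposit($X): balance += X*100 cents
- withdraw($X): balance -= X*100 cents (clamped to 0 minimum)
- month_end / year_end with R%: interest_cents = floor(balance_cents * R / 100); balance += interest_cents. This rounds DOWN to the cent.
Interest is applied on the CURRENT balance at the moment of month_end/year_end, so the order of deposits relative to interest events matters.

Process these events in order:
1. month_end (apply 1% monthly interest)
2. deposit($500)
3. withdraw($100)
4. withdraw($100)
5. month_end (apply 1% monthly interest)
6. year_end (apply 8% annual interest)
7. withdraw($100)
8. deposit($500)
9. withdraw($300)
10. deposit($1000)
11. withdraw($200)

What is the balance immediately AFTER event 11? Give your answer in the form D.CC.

Answer: 1227.24

Derivation:
After 1 (month_end (apply 1% monthly interest)): balance=$0.00 total_interest=$0.00
After 2 (deposit($500)): balance=$500.00 total_interest=$0.00
After 3 (withdraw($100)): balance=$400.00 total_interest=$0.00
After 4 (withdraw($100)): balance=$300.00 total_interest=$0.00
After 5 (month_end (apply 1% monthly interest)): balance=$303.00 total_interest=$3.00
After 6 (year_end (apply 8% annual interest)): balance=$327.24 total_interest=$27.24
After 7 (withdraw($100)): balance=$227.24 total_interest=$27.24
After 8 (deposit($500)): balance=$727.24 total_interest=$27.24
After 9 (withdraw($300)): balance=$427.24 total_interest=$27.24
After 10 (deposit($1000)): balance=$1427.24 total_interest=$27.24
After 11 (withdraw($200)): balance=$1227.24 total_interest=$27.24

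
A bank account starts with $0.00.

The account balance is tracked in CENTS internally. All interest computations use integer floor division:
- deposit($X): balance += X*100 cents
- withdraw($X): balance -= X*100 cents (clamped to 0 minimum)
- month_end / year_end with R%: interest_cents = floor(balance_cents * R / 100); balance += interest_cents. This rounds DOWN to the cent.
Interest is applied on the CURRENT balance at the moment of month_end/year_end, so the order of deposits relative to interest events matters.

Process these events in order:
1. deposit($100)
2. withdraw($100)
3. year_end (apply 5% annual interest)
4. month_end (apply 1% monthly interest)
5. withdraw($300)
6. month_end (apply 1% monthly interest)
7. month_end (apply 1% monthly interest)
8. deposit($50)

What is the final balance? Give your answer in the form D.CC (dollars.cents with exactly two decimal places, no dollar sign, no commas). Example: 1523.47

Answer: 50.00

Derivation:
After 1 (deposit($100)): balance=$100.00 total_interest=$0.00
After 2 (withdraw($100)): balance=$0.00 total_interest=$0.00
After 3 (year_end (apply 5% annual interest)): balance=$0.00 total_interest=$0.00
After 4 (month_end (apply 1% monthly interest)): balance=$0.00 total_interest=$0.00
After 5 (withdraw($300)): balance=$0.00 total_interest=$0.00
After 6 (month_end (apply 1% monthly interest)): balance=$0.00 total_interest=$0.00
After 7 (month_end (apply 1% monthly interest)): balance=$0.00 total_interest=$0.00
After 8 (deposit($50)): balance=$50.00 total_interest=$0.00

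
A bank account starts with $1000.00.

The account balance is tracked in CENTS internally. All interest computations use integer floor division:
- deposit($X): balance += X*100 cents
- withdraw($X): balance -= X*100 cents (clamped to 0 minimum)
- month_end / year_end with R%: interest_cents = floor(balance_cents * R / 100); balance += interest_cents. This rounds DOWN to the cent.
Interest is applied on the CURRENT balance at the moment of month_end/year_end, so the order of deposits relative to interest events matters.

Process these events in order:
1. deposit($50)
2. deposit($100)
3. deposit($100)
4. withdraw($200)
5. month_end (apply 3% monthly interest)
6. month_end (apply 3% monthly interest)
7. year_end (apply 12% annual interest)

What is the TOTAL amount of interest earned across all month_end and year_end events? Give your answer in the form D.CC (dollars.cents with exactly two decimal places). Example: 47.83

Answer: 197.61

Derivation:
After 1 (deposit($50)): balance=$1050.00 total_interest=$0.00
After 2 (deposit($100)): balance=$1150.00 total_interest=$0.00
After 3 (deposit($100)): balance=$1250.00 total_interest=$0.00
After 4 (withdraw($200)): balance=$1050.00 total_interest=$0.00
After 5 (month_end (apply 3% monthly interest)): balance=$1081.50 total_interest=$31.50
After 6 (month_end (apply 3% monthly interest)): balance=$1113.94 total_interest=$63.94
After 7 (year_end (apply 12% annual interest)): balance=$1247.61 total_interest=$197.61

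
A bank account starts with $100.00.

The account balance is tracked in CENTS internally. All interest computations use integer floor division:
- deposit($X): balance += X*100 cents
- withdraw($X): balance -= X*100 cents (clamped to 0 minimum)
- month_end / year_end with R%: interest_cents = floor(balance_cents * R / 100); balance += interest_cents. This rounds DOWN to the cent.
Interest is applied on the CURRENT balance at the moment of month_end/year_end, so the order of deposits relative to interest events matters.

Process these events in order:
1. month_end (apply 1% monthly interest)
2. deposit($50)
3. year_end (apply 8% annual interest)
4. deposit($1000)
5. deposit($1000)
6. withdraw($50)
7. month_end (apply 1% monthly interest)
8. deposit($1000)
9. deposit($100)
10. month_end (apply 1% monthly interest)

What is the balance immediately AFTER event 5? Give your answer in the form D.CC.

Answer: 2163.08

Derivation:
After 1 (month_end (apply 1% monthly interest)): balance=$101.00 total_interest=$1.00
After 2 (deposit($50)): balance=$151.00 total_interest=$1.00
After 3 (year_end (apply 8% annual interest)): balance=$163.08 total_interest=$13.08
After 4 (deposit($1000)): balance=$1163.08 total_interest=$13.08
After 5 (deposit($1000)): balance=$2163.08 total_interest=$13.08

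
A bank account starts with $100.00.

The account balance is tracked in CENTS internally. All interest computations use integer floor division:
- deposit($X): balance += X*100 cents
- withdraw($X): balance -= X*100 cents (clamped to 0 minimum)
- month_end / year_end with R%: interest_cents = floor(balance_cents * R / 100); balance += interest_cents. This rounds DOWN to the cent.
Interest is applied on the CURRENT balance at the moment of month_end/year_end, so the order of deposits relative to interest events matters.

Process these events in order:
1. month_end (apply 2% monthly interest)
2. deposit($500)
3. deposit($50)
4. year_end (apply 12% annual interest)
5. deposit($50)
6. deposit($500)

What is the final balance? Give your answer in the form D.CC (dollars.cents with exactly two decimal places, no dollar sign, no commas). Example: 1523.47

Answer: 1280.24

Derivation:
After 1 (month_end (apply 2% monthly interest)): balance=$102.00 total_interest=$2.00
After 2 (deposit($500)): balance=$602.00 total_interest=$2.00
After 3 (deposit($50)): balance=$652.00 total_interest=$2.00
After 4 (year_end (apply 12% annual interest)): balance=$730.24 total_interest=$80.24
After 5 (deposit($50)): balance=$780.24 total_interest=$80.24
After 6 (deposit($500)): balance=$1280.24 total_interest=$80.24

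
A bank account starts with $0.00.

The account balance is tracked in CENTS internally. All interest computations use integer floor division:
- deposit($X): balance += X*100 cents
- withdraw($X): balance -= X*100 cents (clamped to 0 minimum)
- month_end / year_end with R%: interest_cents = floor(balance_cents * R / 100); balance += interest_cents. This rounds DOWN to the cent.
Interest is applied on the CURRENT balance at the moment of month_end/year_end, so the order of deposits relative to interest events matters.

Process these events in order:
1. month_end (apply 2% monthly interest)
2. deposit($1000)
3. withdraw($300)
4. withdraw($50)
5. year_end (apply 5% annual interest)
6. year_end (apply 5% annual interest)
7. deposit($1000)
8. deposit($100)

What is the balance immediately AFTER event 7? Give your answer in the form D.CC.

Answer: 1716.62

Derivation:
After 1 (month_end (apply 2% monthly interest)): balance=$0.00 total_interest=$0.00
After 2 (deposit($1000)): balance=$1000.00 total_interest=$0.00
After 3 (withdraw($300)): balance=$700.00 total_interest=$0.00
After 4 (withdraw($50)): balance=$650.00 total_interest=$0.00
After 5 (year_end (apply 5% annual interest)): balance=$682.50 total_interest=$32.50
After 6 (year_end (apply 5% annual interest)): balance=$716.62 total_interest=$66.62
After 7 (deposit($1000)): balance=$1716.62 total_interest=$66.62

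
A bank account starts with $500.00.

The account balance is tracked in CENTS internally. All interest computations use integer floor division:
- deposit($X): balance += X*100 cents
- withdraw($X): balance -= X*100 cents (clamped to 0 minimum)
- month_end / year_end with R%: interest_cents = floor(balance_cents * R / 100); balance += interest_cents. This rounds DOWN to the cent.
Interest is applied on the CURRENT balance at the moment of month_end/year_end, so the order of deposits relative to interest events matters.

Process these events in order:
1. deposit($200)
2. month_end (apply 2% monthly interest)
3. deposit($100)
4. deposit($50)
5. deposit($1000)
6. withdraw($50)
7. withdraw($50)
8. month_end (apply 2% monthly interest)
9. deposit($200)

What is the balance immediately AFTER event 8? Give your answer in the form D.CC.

Answer: 1799.28

Derivation:
After 1 (deposit($200)): balance=$700.00 total_interest=$0.00
After 2 (month_end (apply 2% monthly interest)): balance=$714.00 total_interest=$14.00
After 3 (deposit($100)): balance=$814.00 total_interest=$14.00
After 4 (deposit($50)): balance=$864.00 total_interest=$14.00
After 5 (deposit($1000)): balance=$1864.00 total_interest=$14.00
After 6 (withdraw($50)): balance=$1814.00 total_interest=$14.00
After 7 (withdraw($50)): balance=$1764.00 total_interest=$14.00
After 8 (month_end (apply 2% monthly interest)): balance=$1799.28 total_interest=$49.28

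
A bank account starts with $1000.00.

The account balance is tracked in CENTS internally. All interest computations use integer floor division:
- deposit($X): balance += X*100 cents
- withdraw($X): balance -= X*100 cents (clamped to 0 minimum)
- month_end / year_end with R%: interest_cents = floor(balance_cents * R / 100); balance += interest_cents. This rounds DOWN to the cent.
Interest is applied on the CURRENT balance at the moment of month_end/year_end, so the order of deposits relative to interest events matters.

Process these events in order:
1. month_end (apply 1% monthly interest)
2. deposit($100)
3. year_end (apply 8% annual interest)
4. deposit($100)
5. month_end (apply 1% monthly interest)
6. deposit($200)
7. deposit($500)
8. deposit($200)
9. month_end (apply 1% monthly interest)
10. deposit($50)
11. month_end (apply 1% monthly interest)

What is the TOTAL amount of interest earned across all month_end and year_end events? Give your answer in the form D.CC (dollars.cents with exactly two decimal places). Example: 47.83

After 1 (month_end (apply 1% monthly interest)): balance=$1010.00 total_interest=$10.00
After 2 (deposit($100)): balance=$1110.00 total_interest=$10.00
After 3 (year_end (apply 8% annual interest)): balance=$1198.80 total_interest=$98.80
After 4 (deposit($100)): balance=$1298.80 total_interest=$98.80
After 5 (month_end (apply 1% monthly interest)): balance=$1311.78 total_interest=$111.78
After 6 (deposit($200)): balance=$1511.78 total_interest=$111.78
After 7 (deposit($500)): balance=$2011.78 total_interest=$111.78
After 8 (deposit($200)): balance=$2211.78 total_interest=$111.78
After 9 (month_end (apply 1% monthly interest)): balance=$2233.89 total_interest=$133.89
After 10 (deposit($50)): balance=$2283.89 total_interest=$133.89
After 11 (month_end (apply 1% monthly interest)): balance=$2306.72 total_interest=$156.72

Answer: 156.72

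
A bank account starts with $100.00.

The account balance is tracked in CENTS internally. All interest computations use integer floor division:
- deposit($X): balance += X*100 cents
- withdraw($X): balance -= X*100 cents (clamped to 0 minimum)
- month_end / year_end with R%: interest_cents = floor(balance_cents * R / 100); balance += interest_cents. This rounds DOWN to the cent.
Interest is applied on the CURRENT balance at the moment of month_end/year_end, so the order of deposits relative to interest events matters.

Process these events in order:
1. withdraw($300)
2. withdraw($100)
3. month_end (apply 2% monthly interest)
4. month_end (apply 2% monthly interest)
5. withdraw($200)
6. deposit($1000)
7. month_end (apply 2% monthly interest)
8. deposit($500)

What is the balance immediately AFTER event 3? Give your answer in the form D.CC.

Answer: 0.00

Derivation:
After 1 (withdraw($300)): balance=$0.00 total_interest=$0.00
After 2 (withdraw($100)): balance=$0.00 total_interest=$0.00
After 3 (month_end (apply 2% monthly interest)): balance=$0.00 total_interest=$0.00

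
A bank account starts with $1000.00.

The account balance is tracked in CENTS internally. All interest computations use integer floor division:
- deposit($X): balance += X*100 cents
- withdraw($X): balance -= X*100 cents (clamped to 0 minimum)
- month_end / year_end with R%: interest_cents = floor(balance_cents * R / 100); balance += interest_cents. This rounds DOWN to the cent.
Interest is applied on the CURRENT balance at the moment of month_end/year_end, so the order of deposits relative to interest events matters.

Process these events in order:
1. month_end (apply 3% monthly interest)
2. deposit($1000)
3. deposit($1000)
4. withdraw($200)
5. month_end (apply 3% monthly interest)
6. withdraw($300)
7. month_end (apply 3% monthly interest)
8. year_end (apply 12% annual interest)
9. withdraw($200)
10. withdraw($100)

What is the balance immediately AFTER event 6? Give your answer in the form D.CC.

Answer: 2614.90

Derivation:
After 1 (month_end (apply 3% monthly interest)): balance=$1030.00 total_interest=$30.00
After 2 (deposit($1000)): balance=$2030.00 total_interest=$30.00
After 3 (deposit($1000)): balance=$3030.00 total_interest=$30.00
After 4 (withdraw($200)): balance=$2830.00 total_interest=$30.00
After 5 (month_end (apply 3% monthly interest)): balance=$2914.90 total_interest=$114.90
After 6 (withdraw($300)): balance=$2614.90 total_interest=$114.90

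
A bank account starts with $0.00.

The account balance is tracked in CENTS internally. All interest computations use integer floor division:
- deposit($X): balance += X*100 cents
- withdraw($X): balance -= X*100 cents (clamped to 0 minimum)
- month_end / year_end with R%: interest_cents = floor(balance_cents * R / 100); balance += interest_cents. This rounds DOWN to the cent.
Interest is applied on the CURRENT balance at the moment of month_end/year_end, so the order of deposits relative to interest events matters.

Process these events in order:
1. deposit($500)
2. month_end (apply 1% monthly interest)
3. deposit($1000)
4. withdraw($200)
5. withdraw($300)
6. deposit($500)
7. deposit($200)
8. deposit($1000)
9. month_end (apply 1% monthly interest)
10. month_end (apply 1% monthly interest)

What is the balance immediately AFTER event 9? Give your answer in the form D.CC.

After 1 (deposit($500)): balance=$500.00 total_interest=$0.00
After 2 (month_end (apply 1% monthly interest)): balance=$505.00 total_interest=$5.00
After 3 (deposit($1000)): balance=$1505.00 total_interest=$5.00
After 4 (withdraw($200)): balance=$1305.00 total_interest=$5.00
After 5 (withdraw($300)): balance=$1005.00 total_interest=$5.00
After 6 (deposit($500)): balance=$1505.00 total_interest=$5.00
After 7 (deposit($200)): balance=$1705.00 total_interest=$5.00
After 8 (deposit($1000)): balance=$2705.00 total_interest=$5.00
After 9 (month_end (apply 1% monthly interest)): balance=$2732.05 total_interest=$32.05

Answer: 2732.05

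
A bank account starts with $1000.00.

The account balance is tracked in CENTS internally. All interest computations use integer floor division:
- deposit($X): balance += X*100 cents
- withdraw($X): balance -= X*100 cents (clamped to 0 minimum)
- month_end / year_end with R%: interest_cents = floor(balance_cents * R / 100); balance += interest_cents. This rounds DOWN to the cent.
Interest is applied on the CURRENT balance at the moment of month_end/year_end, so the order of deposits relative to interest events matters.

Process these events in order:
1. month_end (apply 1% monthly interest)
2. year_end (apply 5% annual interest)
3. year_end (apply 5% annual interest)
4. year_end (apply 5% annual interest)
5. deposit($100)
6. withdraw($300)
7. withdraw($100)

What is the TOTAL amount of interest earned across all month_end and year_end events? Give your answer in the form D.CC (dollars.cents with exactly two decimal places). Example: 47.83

After 1 (month_end (apply 1% monthly interest)): balance=$1010.00 total_interest=$10.00
After 2 (year_end (apply 5% annual interest)): balance=$1060.50 total_interest=$60.50
After 3 (year_end (apply 5% annual interest)): balance=$1113.52 total_interest=$113.52
After 4 (year_end (apply 5% annual interest)): balance=$1169.19 total_interest=$169.19
After 5 (deposit($100)): balance=$1269.19 total_interest=$169.19
After 6 (withdraw($300)): balance=$969.19 total_interest=$169.19
After 7 (withdraw($100)): balance=$869.19 total_interest=$169.19

Answer: 169.19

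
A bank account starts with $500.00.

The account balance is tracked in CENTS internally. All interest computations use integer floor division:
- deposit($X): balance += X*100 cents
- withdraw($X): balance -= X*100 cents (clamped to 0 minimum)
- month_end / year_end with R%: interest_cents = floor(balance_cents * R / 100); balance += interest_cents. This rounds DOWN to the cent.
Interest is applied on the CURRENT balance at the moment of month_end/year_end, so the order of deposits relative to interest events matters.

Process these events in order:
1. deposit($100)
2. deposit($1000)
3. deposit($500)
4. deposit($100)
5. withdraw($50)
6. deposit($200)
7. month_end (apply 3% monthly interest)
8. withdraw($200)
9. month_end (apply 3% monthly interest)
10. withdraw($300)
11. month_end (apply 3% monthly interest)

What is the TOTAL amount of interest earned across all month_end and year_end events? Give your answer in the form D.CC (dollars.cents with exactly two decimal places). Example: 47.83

After 1 (deposit($100)): balance=$600.00 total_interest=$0.00
After 2 (deposit($1000)): balance=$1600.00 total_interest=$0.00
After 3 (deposit($500)): balance=$2100.00 total_interest=$0.00
After 4 (deposit($100)): balance=$2200.00 total_interest=$0.00
After 5 (withdraw($50)): balance=$2150.00 total_interest=$0.00
After 6 (deposit($200)): balance=$2350.00 total_interest=$0.00
After 7 (month_end (apply 3% monthly interest)): balance=$2420.50 total_interest=$70.50
After 8 (withdraw($200)): balance=$2220.50 total_interest=$70.50
After 9 (month_end (apply 3% monthly interest)): balance=$2287.11 total_interest=$137.11
After 10 (withdraw($300)): balance=$1987.11 total_interest=$137.11
After 11 (month_end (apply 3% monthly interest)): balance=$2046.72 total_interest=$196.72

Answer: 196.72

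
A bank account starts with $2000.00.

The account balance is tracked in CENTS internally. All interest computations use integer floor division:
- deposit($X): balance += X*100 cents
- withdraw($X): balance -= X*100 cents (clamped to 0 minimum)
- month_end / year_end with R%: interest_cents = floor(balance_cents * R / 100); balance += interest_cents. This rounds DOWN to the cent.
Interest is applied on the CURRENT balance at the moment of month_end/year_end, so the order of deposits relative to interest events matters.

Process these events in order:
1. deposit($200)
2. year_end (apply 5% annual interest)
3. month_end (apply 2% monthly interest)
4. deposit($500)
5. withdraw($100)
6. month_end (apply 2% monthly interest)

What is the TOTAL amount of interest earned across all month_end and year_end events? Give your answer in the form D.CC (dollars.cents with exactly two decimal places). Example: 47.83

After 1 (deposit($200)): balance=$2200.00 total_interest=$0.00
After 2 (year_end (apply 5% annual interest)): balance=$2310.00 total_interest=$110.00
After 3 (month_end (apply 2% monthly interest)): balance=$2356.20 total_interest=$156.20
After 4 (deposit($500)): balance=$2856.20 total_interest=$156.20
After 5 (withdraw($100)): balance=$2756.20 total_interest=$156.20
After 6 (month_end (apply 2% monthly interest)): balance=$2811.32 total_interest=$211.32

Answer: 211.32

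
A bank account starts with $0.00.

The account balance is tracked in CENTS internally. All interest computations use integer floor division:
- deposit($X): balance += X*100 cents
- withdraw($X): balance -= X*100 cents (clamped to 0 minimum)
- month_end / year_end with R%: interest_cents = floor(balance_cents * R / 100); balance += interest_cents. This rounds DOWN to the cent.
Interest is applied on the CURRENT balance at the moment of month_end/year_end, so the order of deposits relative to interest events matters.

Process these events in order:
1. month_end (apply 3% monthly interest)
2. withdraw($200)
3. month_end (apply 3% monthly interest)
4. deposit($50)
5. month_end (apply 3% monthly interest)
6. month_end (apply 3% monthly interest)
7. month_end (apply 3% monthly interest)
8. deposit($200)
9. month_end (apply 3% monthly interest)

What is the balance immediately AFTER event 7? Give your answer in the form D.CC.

After 1 (month_end (apply 3% monthly interest)): balance=$0.00 total_interest=$0.00
After 2 (withdraw($200)): balance=$0.00 total_interest=$0.00
After 3 (month_end (apply 3% monthly interest)): balance=$0.00 total_interest=$0.00
After 4 (deposit($50)): balance=$50.00 total_interest=$0.00
After 5 (month_end (apply 3% monthly interest)): balance=$51.50 total_interest=$1.50
After 6 (month_end (apply 3% monthly interest)): balance=$53.04 total_interest=$3.04
After 7 (month_end (apply 3% monthly interest)): balance=$54.63 total_interest=$4.63

Answer: 54.63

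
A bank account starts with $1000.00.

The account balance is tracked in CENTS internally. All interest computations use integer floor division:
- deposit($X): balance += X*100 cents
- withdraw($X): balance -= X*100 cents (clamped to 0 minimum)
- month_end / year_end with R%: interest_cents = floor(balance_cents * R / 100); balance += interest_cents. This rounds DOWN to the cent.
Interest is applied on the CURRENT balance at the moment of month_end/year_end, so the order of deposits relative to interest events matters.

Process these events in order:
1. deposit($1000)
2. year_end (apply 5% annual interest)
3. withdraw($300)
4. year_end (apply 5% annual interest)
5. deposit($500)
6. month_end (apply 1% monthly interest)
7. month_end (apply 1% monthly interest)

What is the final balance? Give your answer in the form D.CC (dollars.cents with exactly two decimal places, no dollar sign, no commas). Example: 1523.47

After 1 (deposit($1000)): balance=$2000.00 total_interest=$0.00
After 2 (year_end (apply 5% annual interest)): balance=$2100.00 total_interest=$100.00
After 3 (withdraw($300)): balance=$1800.00 total_interest=$100.00
After 4 (year_end (apply 5% annual interest)): balance=$1890.00 total_interest=$190.00
After 5 (deposit($500)): balance=$2390.00 total_interest=$190.00
After 6 (month_end (apply 1% monthly interest)): balance=$2413.90 total_interest=$213.90
After 7 (month_end (apply 1% monthly interest)): balance=$2438.03 total_interest=$238.03

Answer: 2438.03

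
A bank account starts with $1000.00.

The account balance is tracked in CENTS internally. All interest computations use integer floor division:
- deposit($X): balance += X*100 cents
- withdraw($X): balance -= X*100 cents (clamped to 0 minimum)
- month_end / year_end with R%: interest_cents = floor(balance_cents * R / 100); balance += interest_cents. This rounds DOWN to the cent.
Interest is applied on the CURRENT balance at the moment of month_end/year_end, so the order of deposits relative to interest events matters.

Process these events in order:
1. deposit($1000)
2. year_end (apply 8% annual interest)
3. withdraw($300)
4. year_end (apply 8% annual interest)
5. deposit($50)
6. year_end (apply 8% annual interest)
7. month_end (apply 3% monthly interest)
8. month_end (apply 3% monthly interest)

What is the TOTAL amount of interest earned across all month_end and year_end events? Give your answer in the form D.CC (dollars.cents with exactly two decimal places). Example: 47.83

Answer: 608.90

Derivation:
After 1 (deposit($1000)): balance=$2000.00 total_interest=$0.00
After 2 (year_end (apply 8% annual interest)): balance=$2160.00 total_interest=$160.00
After 3 (withdraw($300)): balance=$1860.00 total_interest=$160.00
After 4 (year_end (apply 8% annual interest)): balance=$2008.80 total_interest=$308.80
After 5 (deposit($50)): balance=$2058.80 total_interest=$308.80
After 6 (year_end (apply 8% annual interest)): balance=$2223.50 total_interest=$473.50
After 7 (month_end (apply 3% monthly interest)): balance=$2290.20 total_interest=$540.20
After 8 (month_end (apply 3% monthly interest)): balance=$2358.90 total_interest=$608.90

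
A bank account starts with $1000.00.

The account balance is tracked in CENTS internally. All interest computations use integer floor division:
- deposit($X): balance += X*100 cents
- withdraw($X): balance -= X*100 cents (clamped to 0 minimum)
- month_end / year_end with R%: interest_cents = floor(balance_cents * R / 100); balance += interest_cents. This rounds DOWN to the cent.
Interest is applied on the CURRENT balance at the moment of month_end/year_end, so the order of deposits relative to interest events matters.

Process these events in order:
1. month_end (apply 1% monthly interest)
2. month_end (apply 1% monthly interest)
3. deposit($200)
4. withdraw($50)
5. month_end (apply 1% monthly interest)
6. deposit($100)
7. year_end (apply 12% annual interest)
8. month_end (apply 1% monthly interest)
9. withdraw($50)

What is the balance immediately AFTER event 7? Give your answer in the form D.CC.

After 1 (month_end (apply 1% monthly interest)): balance=$1010.00 total_interest=$10.00
After 2 (month_end (apply 1% monthly interest)): balance=$1020.10 total_interest=$20.10
After 3 (deposit($200)): balance=$1220.10 total_interest=$20.10
After 4 (withdraw($50)): balance=$1170.10 total_interest=$20.10
After 5 (month_end (apply 1% monthly interest)): balance=$1181.80 total_interest=$31.80
After 6 (deposit($100)): balance=$1281.80 total_interest=$31.80
After 7 (year_end (apply 12% annual interest)): balance=$1435.61 total_interest=$185.61

Answer: 1435.61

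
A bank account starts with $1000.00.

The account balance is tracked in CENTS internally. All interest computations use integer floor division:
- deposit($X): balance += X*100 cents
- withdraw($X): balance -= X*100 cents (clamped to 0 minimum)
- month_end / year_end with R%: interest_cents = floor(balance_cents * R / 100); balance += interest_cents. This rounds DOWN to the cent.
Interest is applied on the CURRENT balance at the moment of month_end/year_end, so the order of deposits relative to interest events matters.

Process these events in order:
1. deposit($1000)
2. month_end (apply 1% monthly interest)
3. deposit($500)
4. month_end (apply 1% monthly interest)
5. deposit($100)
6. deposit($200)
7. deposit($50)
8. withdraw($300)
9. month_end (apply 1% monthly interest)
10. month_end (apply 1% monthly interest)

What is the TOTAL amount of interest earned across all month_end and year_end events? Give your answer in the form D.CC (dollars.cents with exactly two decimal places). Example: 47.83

Answer: 97.36

Derivation:
After 1 (deposit($1000)): balance=$2000.00 total_interest=$0.00
After 2 (month_end (apply 1% monthly interest)): balance=$2020.00 total_interest=$20.00
After 3 (deposit($500)): balance=$2520.00 total_interest=$20.00
After 4 (month_end (apply 1% monthly interest)): balance=$2545.20 total_interest=$45.20
After 5 (deposit($100)): balance=$2645.20 total_interest=$45.20
After 6 (deposit($200)): balance=$2845.20 total_interest=$45.20
After 7 (deposit($50)): balance=$2895.20 total_interest=$45.20
After 8 (withdraw($300)): balance=$2595.20 total_interest=$45.20
After 9 (month_end (apply 1% monthly interest)): balance=$2621.15 total_interest=$71.15
After 10 (month_end (apply 1% monthly interest)): balance=$2647.36 total_interest=$97.36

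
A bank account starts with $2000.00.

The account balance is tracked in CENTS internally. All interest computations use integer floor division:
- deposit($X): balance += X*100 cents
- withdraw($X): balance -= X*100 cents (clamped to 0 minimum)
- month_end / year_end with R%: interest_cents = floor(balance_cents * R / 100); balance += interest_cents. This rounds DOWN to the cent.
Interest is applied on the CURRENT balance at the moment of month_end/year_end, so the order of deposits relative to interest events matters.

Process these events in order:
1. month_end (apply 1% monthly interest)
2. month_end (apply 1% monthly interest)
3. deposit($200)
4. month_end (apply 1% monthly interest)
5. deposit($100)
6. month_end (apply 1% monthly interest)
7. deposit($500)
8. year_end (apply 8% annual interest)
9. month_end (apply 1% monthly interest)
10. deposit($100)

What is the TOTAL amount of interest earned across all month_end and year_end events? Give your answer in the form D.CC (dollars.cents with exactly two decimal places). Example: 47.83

After 1 (month_end (apply 1% monthly interest)): balance=$2020.00 total_interest=$20.00
After 2 (month_end (apply 1% monthly interest)): balance=$2040.20 total_interest=$40.20
After 3 (deposit($200)): balance=$2240.20 total_interest=$40.20
After 4 (month_end (apply 1% monthly interest)): balance=$2262.60 total_interest=$62.60
After 5 (deposit($100)): balance=$2362.60 total_interest=$62.60
After 6 (month_end (apply 1% monthly interest)): balance=$2386.22 total_interest=$86.22
After 7 (deposit($500)): balance=$2886.22 total_interest=$86.22
After 8 (year_end (apply 8% annual interest)): balance=$3117.11 total_interest=$317.11
After 9 (month_end (apply 1% monthly interest)): balance=$3148.28 total_interest=$348.28
After 10 (deposit($100)): balance=$3248.28 total_interest=$348.28

Answer: 348.28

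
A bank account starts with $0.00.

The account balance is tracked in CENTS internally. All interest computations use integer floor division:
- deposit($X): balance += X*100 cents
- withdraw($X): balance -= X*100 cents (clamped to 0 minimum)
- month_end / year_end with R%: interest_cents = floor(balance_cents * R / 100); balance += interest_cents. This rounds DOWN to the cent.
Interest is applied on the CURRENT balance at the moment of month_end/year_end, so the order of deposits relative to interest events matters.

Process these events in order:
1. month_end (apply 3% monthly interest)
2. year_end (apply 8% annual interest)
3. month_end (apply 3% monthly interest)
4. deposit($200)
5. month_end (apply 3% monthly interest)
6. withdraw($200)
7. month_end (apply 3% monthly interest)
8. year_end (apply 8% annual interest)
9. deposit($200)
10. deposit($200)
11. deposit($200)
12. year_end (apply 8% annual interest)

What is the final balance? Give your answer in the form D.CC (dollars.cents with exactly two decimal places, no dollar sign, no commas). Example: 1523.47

Answer: 655.20

Derivation:
After 1 (month_end (apply 3% monthly interest)): balance=$0.00 total_interest=$0.00
After 2 (year_end (apply 8% annual interest)): balance=$0.00 total_interest=$0.00
After 3 (month_end (apply 3% monthly interest)): balance=$0.00 total_interest=$0.00
After 4 (deposit($200)): balance=$200.00 total_interest=$0.00
After 5 (month_end (apply 3% monthly interest)): balance=$206.00 total_interest=$6.00
After 6 (withdraw($200)): balance=$6.00 total_interest=$6.00
After 7 (month_end (apply 3% monthly interest)): balance=$6.18 total_interest=$6.18
After 8 (year_end (apply 8% annual interest)): balance=$6.67 total_interest=$6.67
After 9 (deposit($200)): balance=$206.67 total_interest=$6.67
After 10 (deposit($200)): balance=$406.67 total_interest=$6.67
After 11 (deposit($200)): balance=$606.67 total_interest=$6.67
After 12 (year_end (apply 8% annual interest)): balance=$655.20 total_interest=$55.20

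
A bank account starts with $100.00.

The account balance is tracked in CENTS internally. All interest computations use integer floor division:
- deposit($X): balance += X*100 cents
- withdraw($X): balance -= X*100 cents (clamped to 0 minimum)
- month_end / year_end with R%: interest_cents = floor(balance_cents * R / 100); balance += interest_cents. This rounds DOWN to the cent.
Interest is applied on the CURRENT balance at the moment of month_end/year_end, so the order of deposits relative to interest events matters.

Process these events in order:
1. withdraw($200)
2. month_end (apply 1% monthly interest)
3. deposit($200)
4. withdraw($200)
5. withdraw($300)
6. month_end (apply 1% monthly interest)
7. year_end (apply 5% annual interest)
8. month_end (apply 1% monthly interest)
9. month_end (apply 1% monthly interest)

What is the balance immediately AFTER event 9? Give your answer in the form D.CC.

After 1 (withdraw($200)): balance=$0.00 total_interest=$0.00
After 2 (month_end (apply 1% monthly interest)): balance=$0.00 total_interest=$0.00
After 3 (deposit($200)): balance=$200.00 total_interest=$0.00
After 4 (withdraw($200)): balance=$0.00 total_interest=$0.00
After 5 (withdraw($300)): balance=$0.00 total_interest=$0.00
After 6 (month_end (apply 1% monthly interest)): balance=$0.00 total_interest=$0.00
After 7 (year_end (apply 5% annual interest)): balance=$0.00 total_interest=$0.00
After 8 (month_end (apply 1% monthly interest)): balance=$0.00 total_interest=$0.00
After 9 (month_end (apply 1% monthly interest)): balance=$0.00 total_interest=$0.00

Answer: 0.00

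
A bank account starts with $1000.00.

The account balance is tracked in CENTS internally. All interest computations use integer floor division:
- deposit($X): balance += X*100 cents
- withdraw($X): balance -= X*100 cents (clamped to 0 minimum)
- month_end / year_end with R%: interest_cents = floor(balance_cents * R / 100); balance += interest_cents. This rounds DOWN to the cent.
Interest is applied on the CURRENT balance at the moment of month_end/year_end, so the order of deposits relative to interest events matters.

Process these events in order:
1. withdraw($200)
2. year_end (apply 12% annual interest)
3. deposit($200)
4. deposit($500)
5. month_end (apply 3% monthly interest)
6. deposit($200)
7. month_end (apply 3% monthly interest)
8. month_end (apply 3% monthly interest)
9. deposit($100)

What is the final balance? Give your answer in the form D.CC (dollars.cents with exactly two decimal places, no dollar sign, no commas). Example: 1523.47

Answer: 2056.16

Derivation:
After 1 (withdraw($200)): balance=$800.00 total_interest=$0.00
After 2 (year_end (apply 12% annual interest)): balance=$896.00 total_interest=$96.00
After 3 (deposit($200)): balance=$1096.00 total_interest=$96.00
After 4 (deposit($500)): balance=$1596.00 total_interest=$96.00
After 5 (month_end (apply 3% monthly interest)): balance=$1643.88 total_interest=$143.88
After 6 (deposit($200)): balance=$1843.88 total_interest=$143.88
After 7 (month_end (apply 3% monthly interest)): balance=$1899.19 total_interest=$199.19
After 8 (month_end (apply 3% monthly interest)): balance=$1956.16 total_interest=$256.16
After 9 (deposit($100)): balance=$2056.16 total_interest=$256.16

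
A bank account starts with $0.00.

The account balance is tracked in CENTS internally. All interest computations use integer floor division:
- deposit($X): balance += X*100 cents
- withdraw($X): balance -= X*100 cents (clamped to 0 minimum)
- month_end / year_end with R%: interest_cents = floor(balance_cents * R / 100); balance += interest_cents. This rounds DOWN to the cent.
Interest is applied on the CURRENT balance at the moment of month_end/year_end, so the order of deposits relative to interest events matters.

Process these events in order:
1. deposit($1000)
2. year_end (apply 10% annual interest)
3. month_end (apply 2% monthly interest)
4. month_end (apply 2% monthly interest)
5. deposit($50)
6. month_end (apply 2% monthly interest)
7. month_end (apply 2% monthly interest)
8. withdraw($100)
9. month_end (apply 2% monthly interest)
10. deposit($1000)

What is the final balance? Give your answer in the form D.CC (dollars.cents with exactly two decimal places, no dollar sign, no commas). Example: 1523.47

After 1 (deposit($1000)): balance=$1000.00 total_interest=$0.00
After 2 (year_end (apply 10% annual interest)): balance=$1100.00 total_interest=$100.00
After 3 (month_end (apply 2% monthly interest)): balance=$1122.00 total_interest=$122.00
After 4 (month_end (apply 2% monthly interest)): balance=$1144.44 total_interest=$144.44
After 5 (deposit($50)): balance=$1194.44 total_interest=$144.44
After 6 (month_end (apply 2% monthly interest)): balance=$1218.32 total_interest=$168.32
After 7 (month_end (apply 2% monthly interest)): balance=$1242.68 total_interest=$192.68
After 8 (withdraw($100)): balance=$1142.68 total_interest=$192.68
After 9 (month_end (apply 2% monthly interest)): balance=$1165.53 total_interest=$215.53
After 10 (deposit($1000)): balance=$2165.53 total_interest=$215.53

Answer: 2165.53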